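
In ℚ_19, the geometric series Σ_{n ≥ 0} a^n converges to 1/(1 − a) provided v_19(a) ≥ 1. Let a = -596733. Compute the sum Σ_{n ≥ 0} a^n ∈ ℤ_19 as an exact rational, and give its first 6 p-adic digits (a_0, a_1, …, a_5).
Σ a^n = 1/(1 − a) = 1/596734;  first 6 digits = (1, 0, 0, 8, 14, 18)

v_19(a) = 3 ≥ 1, so the series converges in ℤ_19 to 1/(1 − a) = 1/(1 − (-596733)) = 1/596734. Expand this rational in ℤ_19: compute digits iteratively via d_i = x_i mod 19, x_{i+1} = (x_i − d_i)/19. The first 6 digits are (1, 0, 0, 8, 14, 18).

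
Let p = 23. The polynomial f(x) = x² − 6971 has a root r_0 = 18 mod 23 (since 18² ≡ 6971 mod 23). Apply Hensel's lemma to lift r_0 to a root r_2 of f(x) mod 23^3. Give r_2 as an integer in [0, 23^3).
r_2 = 11679 (mod 12167)

Hensel's recurrence: r_{i+1} = r_i − f(r_i)·(f′(r_i))^{-1} mod 23^{i+2}, with f′(x) = 2x. Iterate:
  r_0 = 18 (mod 23)
  r_1 = 41 (mod 529)
  r_2 = 11679 (mod 12167)
Final: r_2 = 11679, and one checks f(r_2) ≡ 0 mod 23^3.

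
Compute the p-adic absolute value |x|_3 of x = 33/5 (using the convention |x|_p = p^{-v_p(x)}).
|33/5|_3 = 1/3

Step 1 — compute v_3(x) by factoring powers of 3 out of the numerator and denominator: v_3(33/5) = 1. Step 2 — apply |x|_p = p^{-v_p(x)} = 3^{-1} = 1/3.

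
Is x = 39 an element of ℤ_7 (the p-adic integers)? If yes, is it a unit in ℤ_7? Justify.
x ∈ ℤ_7^× (unit); v_7(x) = 0

ℤ_7 = {x ∈ ℚ_7 : v_7(x) ≥ 0} and ℤ_7^× = {x ∈ ℤ_7 : v_7(x) = 0}. Here v_7(39) = v_7(num) − v_7(den) = 0; compare against these criteria.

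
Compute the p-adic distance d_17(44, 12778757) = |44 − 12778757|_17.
d_17(44, 12778757) = 1/1419857

Step 1 — x − y = 44 − 12778757 = -12778713. Step 2 — v_17(-12778713) = 5 (factor: -12778713 = −(17^5 · 9); the sign does not affect v_p). Step 3 — |x − y|_17 = 17^{-5} = 1/1419857.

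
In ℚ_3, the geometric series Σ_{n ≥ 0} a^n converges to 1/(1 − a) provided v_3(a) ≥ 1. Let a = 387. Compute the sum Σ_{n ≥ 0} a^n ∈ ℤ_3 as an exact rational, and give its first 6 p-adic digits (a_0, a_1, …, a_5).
Σ a^n = 1/(1 − a) = -1/386;  first 6 digits = (1, 0, 1, 2, 2, 2)

v_3(a) = 2 ≥ 1, so the series converges in ℤ_3 to 1/(1 − a) = 1/(1 − 387) = -1/386. Expand this rational in ℤ_3: compute digits iteratively via d_i = x_i mod 3, x_{i+1} = (x_i − d_i)/3. The first 6 digits are (1, 0, 1, 2, 2, 2).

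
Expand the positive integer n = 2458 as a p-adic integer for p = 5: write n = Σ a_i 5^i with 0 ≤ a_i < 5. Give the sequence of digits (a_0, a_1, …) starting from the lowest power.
(a_0, a_1, …) = (3, 1, 3, 4, 3)

Repeated division by 5 gives the digits low-to-high: 2458 = 3 + 1·5^1 + 3·5^2 + 4·5^3 + 3·5^4. Digit sequence: (3, 1, 3, 4, 3).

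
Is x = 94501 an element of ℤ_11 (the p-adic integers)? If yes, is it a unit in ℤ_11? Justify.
x ∈ ℤ_11 but not a unit; v_11(x) = 3 > 0

ℤ_11 = {x ∈ ℚ_11 : v_11(x) ≥ 0} and ℤ_11^× = {x ∈ ℤ_11 : v_11(x) = 0}. Here v_11(94501) = v_11(num) − v_11(den) = 3; compare against these criteria.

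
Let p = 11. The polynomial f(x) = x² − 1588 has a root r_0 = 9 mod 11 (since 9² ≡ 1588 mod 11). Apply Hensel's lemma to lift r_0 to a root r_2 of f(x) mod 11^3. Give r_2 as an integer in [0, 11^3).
r_2 = 207 (mod 1331)

Hensel's recurrence: r_{i+1} = r_i − f(r_i)·(f′(r_i))^{-1} mod 11^{i+2}, with f′(x) = 2x. Iterate:
  r_0 = 9 (mod 11)
  r_1 = 86 (mod 121)
  r_2 = 207 (mod 1331)
Final: r_2 = 207, and one checks f(r_2) ≡ 0 mod 11^3.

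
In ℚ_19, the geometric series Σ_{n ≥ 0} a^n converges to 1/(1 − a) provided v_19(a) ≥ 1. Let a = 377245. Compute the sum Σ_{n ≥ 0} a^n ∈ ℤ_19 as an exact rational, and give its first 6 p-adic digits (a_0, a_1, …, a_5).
Σ a^n = 1/(1 − a) = -1/377244;  first 6 digits = (1, 0, 0, 17, 2, 0)

v_19(a) = 3 ≥ 1, so the series converges in ℤ_19 to 1/(1 − a) = 1/(1 − 377245) = -1/377244. Expand this rational in ℤ_19: compute digits iteratively via d_i = x_i mod 19, x_{i+1} = (x_i − d_i)/19. The first 6 digits are (1, 0, 0, 17, 2, 0).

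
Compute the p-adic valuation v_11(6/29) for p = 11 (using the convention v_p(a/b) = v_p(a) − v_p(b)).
v_11(6/29) = 0

Factor powers of 11 from the numerator and denominator of the reduced fraction: 6 = 11^0 · 6 and 29 = 11^0 · 29. Apply v_p(a/b) = v_p(a) − v_p(b): v_11(6/29) = 0 − 0 = 0.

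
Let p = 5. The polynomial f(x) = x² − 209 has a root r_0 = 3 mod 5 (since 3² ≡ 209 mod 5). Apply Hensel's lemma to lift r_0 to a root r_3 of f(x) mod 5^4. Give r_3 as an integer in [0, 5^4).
r_3 = 453 (mod 625)

Hensel's recurrence: r_{i+1} = r_i − f(r_i)·(f′(r_i))^{-1} mod 5^{i+2}, with f′(x) = 2x. Iterate:
  r_0 = 3 (mod 5)
  r_1 = 3 (mod 25)
  r_2 = 78 (mod 125)
  r_3 = 453 (mod 625)
Final: r_3 = 453, and one checks f(r_3) ≡ 0 mod 5^4.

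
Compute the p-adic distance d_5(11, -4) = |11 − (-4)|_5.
d_5(11, -4) = 1/5

Step 1 — x − y = 11 − (-4) = 15. Step 2 — v_5(15) = 1 (factor: 15 = (5^1 · 3); the sign does not affect v_p). Step 3 — |x − y|_5 = 5^{-1} = 1/5.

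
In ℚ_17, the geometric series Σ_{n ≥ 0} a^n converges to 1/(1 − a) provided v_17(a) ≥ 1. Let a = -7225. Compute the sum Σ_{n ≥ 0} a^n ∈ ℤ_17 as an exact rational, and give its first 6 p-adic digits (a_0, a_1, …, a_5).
Σ a^n = 1/(1 − a) = 1/7226;  first 6 digits = (1, 0, 9, 15, 12, 2)

v_17(a) = 2 ≥ 1, so the series converges in ℤ_17 to 1/(1 − a) = 1/(1 − (-7225)) = 1/7226. Expand this rational in ℤ_17: compute digits iteratively via d_i = x_i mod 17, x_{i+1} = (x_i − d_i)/17. The first 6 digits are (1, 0, 9, 15, 12, 2).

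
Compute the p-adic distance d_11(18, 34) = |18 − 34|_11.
d_11(18, 34) = 1

Step 1 — x − y = 18 − 34 = -16. Step 2 — v_11(-16) = 0 (factor: -16 = −(11^0 · 16); the sign does not affect v_p). Step 3 — |x − y|_11 = 11^{0} = 1.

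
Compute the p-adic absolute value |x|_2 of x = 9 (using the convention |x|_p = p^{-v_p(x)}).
|9|_2 = 1

Step 1 — compute v_2(x) by factoring powers of 2 out of the numerator and denominator: v_2(9) = 0. Step 2 — apply |x|_p = p^{-v_p(x)} = 2^{0} = 1.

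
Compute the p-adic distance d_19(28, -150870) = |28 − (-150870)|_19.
d_19(28, -150870) = 1/6859

Step 1 — x − y = 28 − (-150870) = 150898. Step 2 — v_19(150898) = 3 (factor: 150898 = (19^3 · 22); the sign does not affect v_p). Step 3 — |x − y|_19 = 19^{-3} = 1/6859.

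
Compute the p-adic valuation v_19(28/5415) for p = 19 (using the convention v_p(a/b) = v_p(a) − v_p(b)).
v_19(28/5415) = -2

Factor powers of 19 from the numerator and denominator of the reduced fraction: 28 = 19^0 · 28 and 5415 = 19^2 · 15. Apply v_p(a/b) = v_p(a) − v_p(b): v_19(28/5415) = 0 − 2 = -2.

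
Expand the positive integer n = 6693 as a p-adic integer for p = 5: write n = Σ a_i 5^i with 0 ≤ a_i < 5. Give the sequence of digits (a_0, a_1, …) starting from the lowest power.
(a_0, a_1, …) = (3, 3, 2, 3, 0, 2)

Repeated division by 5 gives the digits low-to-high: 6693 = 3 + 3·5^1 + 2·5^2 + 3·5^3 + 2·5^5. Digit sequence: (3, 3, 2, 3, 0, 2).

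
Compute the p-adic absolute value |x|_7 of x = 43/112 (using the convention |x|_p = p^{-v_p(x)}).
|43/112|_7 = 7

Step 1 — compute v_7(x) by factoring powers of 7 out of the numerator and denominator: v_7(43/112) = -1. Step 2 — apply |x|_p = p^{-v_p(x)} = 7^{1} = 7.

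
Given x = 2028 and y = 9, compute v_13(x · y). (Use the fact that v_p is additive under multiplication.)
v_13(18252) = 2

v_p(x) = 2 (factor: 2028 = 13^2 · 12); v_p(y) = 0 (factor: 9 = 13^0 · 9). Additivity: v_p(xy) = v_p(x) + v_p(y) = 2 + 0 = 2. (Direct check: xy = 18252 = 13^2 · (108).)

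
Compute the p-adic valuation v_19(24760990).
v_19(24760990) = 5

v_19(n) is the largest exponent k such that 19^k divides n. Factor out: 24760990 = 19^5 · 10. (Sign doesn't affect v_p.) So v_19(24760990) = 5.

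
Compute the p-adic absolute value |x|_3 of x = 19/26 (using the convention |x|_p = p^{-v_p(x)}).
|19/26|_3 = 1

Step 1 — compute v_3(x) by factoring powers of 3 out of the numerator and denominator: v_3(19/26) = 0. Step 2 — apply |x|_p = p^{-v_p(x)} = 3^{0} = 1.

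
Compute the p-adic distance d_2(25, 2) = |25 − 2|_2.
d_2(25, 2) = 1

Step 1 — x − y = 25 − 2 = 23. Step 2 — v_2(23) = 0 (factor: 23 = (2^0 · 23); the sign does not affect v_p). Step 3 — |x − y|_2 = 2^{0} = 1.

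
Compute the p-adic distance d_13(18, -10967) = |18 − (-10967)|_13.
d_13(18, -10967) = 1/2197

Step 1 — x − y = 18 − (-10967) = 10985. Step 2 — v_13(10985) = 3 (factor: 10985 = (13^3 · 5); the sign does not affect v_p). Step 3 — |x − y|_13 = 13^{-3} = 1/2197.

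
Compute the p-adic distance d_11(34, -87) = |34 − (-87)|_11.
d_11(34, -87) = 1/121

Step 1 — x − y = 34 − (-87) = 121. Step 2 — v_11(121) = 2 (factor: 121 = (11^2 · 1); the sign does not affect v_p). Step 3 — |x − y|_11 = 11^{-2} = 1/121.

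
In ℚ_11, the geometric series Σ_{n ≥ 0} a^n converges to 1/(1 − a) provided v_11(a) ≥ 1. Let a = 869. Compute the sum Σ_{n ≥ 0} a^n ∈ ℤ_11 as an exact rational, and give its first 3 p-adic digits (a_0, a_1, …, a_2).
Σ a^n = 1/(1 − a) = -1/868;  first 3 digits = (1, 2, 0)

v_11(a) = 1 ≥ 1, so the series converges in ℤ_11 to 1/(1 − a) = 1/(1 − 869) = -1/868. Expand this rational in ℤ_11: compute digits iteratively via d_i = x_i mod 11, x_{i+1} = (x_i − d_i)/11. The first 3 digits are (1, 2, 0).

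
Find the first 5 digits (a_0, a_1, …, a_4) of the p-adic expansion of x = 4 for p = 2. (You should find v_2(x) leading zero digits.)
(a_0, …, a_4) = (0, 0, 1, 0, 0)

v_2(4) = 2, so a_0 = ... = a_1 = 0. Factor out: x = 2^2 · u with u = 1 a unit in ℤ_2. Expand u iteratively via a_{v+i} = u_i mod 2, u_{i+1} = (u_i − a_{v+i})/2:
  u_0 = 1;  a_2 = 1;  u_1 = (u_0 − 1)/2 = 0
  u_1 = 0;  a_3 = 0;  u_2 = (u_1 − 0)/2 = 0
  u_2 = 0;  a_4 = 0;  u_3 = (u_2 − 0)/2 = 0
Digits: (0, 0, 1, 0, 0).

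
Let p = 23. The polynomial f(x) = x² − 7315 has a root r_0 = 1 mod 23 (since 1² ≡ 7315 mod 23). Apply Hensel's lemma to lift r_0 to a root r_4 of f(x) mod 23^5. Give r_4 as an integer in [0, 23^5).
r_4 = 5441249 (mod 6436343)

Hensel's recurrence: r_{i+1} = r_i − f(r_i)·(f′(r_i))^{-1} mod 23^{i+2}, with f′(x) = 2x. Iterate:
  r_0 = 1 (mod 23)
  r_1 = 484 (mod 529)
  r_2 = 2600 (mod 12167)
  r_3 = 124270 (mod 279841)
  r_4 = 5441249 (mod 6436343)
Final: r_4 = 5441249, and one checks f(r_4) ≡ 0 mod 23^5.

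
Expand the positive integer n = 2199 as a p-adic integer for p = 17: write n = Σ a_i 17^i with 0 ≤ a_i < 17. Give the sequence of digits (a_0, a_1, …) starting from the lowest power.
(a_0, a_1, …) = (6, 10, 7)

Repeated division by 17 gives the digits low-to-high: 2199 = 6 + 10·17^1 + 7·17^2. Digit sequence: (6, 10, 7).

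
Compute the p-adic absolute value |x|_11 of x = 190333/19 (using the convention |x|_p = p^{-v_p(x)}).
|190333/19|_11 = 1/14641

Step 1 — compute v_11(x) by factoring powers of 11 out of the numerator and denominator: v_11(190333/19) = 4. Step 2 — apply |x|_p = p^{-v_p(x)} = 11^{-4} = 1/14641.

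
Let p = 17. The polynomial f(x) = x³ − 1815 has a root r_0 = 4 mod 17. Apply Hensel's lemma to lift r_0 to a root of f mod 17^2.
r_1 = 191 (mod 289)

Hensel: r_{i+1} = r_i − f(r_i)/f′(r_i) mod 17^{i+2}, where f′(x) = 3x². Iterate:
  r_0 = 4 (mod 17)
  r_1 = 191 (mod 289)
Final: r = 191 with f(r) ≡ 0 mod 17^2.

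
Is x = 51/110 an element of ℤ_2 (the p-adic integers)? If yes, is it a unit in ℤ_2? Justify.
x ∉ ℤ_2 (v_2(x) = -1 < 0)

ℤ_2 = {x ∈ ℚ_2 : v_2(x) ≥ 0} and ℤ_2^× = {x ∈ ℤ_2 : v_2(x) = 0}. Here v_2(51/110) = v_2(num) − v_2(den) = -1; compare against these criteria.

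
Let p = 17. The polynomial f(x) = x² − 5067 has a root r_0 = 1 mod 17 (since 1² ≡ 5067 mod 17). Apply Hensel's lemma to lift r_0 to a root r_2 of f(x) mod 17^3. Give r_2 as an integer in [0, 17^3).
r_2 = 222 (mod 4913)

Hensel's recurrence: r_{i+1} = r_i − f(r_i)·(f′(r_i))^{-1} mod 17^{i+2}, with f′(x) = 2x. Iterate:
  r_0 = 1 (mod 17)
  r_1 = 222 (mod 289)
  r_2 = 222 (mod 4913)
Final: r_2 = 222, and one checks f(r_2) ≡ 0 mod 17^3.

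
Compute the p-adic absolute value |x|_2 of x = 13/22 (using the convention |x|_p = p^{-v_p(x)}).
|13/22|_2 = 2

Step 1 — compute v_2(x) by factoring powers of 2 out of the numerator and denominator: v_2(13/22) = -1. Step 2 — apply |x|_p = p^{-v_p(x)} = 2^{1} = 2.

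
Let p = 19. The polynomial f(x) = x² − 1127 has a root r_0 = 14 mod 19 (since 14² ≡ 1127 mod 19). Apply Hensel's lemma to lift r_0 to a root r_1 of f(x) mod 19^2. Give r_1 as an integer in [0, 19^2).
r_1 = 318 (mod 361)

Hensel's recurrence: r_{i+1} = r_i − f(r_i)·(f′(r_i))^{-1} mod 19^{i+2}, with f′(x) = 2x. Iterate:
  r_0 = 14 (mod 19)
  r_1 = 318 (mod 361)
Final: r_1 = 318, and one checks f(r_1) ≡ 0 mod 19^2.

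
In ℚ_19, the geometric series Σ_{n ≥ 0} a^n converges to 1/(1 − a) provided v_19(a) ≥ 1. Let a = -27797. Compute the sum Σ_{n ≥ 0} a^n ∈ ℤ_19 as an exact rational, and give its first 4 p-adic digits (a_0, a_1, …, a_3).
Σ a^n = 1/(1 − a) = 1/27798;  first 4 digits = (1, 0, 18, 14)

v_19(a) = 2 ≥ 1, so the series converges in ℤ_19 to 1/(1 − a) = 1/(1 − (-27797)) = 1/27798. Expand this rational in ℤ_19: compute digits iteratively via d_i = x_i mod 19, x_{i+1} = (x_i − d_i)/19. The first 4 digits are (1, 0, 18, 14).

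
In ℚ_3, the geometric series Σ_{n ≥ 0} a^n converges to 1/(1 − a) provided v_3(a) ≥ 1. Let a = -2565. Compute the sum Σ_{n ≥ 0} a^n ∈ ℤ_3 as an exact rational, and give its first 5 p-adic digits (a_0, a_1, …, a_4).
Σ a^n = 1/(1 − a) = 1/2566;  first 5 digits = (1, 0, 0, 1, 1)

v_3(a) = 3 ≥ 1, so the series converges in ℤ_3 to 1/(1 − a) = 1/(1 − (-2565)) = 1/2566. Expand this rational in ℤ_3: compute digits iteratively via d_i = x_i mod 3, x_{i+1} = (x_i − d_i)/3. The first 5 digits are (1, 0, 0, 1, 1).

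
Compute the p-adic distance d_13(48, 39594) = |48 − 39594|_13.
d_13(48, 39594) = 1/2197

Step 1 — x − y = 48 − 39594 = -39546. Step 2 — v_13(-39546) = 3 (factor: -39546 = −(13^3 · 18); the sign does not affect v_p). Step 3 — |x − y|_13 = 13^{-3} = 1/2197.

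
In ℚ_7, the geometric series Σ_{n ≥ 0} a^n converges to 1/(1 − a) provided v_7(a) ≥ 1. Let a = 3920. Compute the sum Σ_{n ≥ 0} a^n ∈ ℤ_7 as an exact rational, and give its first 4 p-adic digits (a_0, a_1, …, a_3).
Σ a^n = 1/(1 − a) = -1/3919;  first 4 digits = (1, 0, 3, 4)

v_7(a) = 2 ≥ 1, so the series converges in ℤ_7 to 1/(1 − a) = 1/(1 − 3920) = -1/3919. Expand this rational in ℤ_7: compute digits iteratively via d_i = x_i mod 7, x_{i+1} = (x_i − d_i)/7. The first 4 digits are (1, 0, 3, 4).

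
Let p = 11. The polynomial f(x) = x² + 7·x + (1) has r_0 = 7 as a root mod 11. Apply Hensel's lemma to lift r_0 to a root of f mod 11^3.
r_2 = 106 (mod 1331)

Hensel: r_{i+1} = r_i − f(r_i)·(f′(r_i))^{-1} mod 11^{i+2}, f′(x) = 2x + 7. Iterate:
  r_0 = 7 (mod 11)
  r_1 = 106 (mod 121)
  r_2 = 106 (mod 1331)
Final: r = 106 satisfies f(r) ≡ 0 mod 11^3.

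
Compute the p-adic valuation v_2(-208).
v_2(-208) = 4

v_2(n) is the largest exponent k such that 2^k divides n. Factor out: -208 = -2^4 · 13. (Sign doesn't affect v_p.) So v_2(-208) = 4.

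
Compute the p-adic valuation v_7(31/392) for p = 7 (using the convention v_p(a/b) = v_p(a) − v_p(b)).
v_7(31/392) = -2

Factor powers of 7 from the numerator and denominator of the reduced fraction: 31 = 7^0 · 31 and 392 = 7^2 · 8. Apply v_p(a/b) = v_p(a) − v_p(b): v_7(31/392) = 0 − 2 = -2.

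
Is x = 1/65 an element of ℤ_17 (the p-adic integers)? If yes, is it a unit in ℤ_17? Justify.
x ∈ ℤ_17^× (unit); v_17(x) = 0

ℤ_17 = {x ∈ ℚ_17 : v_17(x) ≥ 0} and ℤ_17^× = {x ∈ ℤ_17 : v_17(x) = 0}. Here v_17(1/65) = v_17(num) − v_17(den) = 0; compare against these criteria.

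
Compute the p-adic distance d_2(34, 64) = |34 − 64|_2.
d_2(34, 64) = 1/2

Step 1 — x − y = 34 − 64 = -30. Step 2 — v_2(-30) = 1 (factor: -30 = −(2^1 · 15); the sign does not affect v_p). Step 3 — |x − y|_2 = 2^{-1} = 1/2.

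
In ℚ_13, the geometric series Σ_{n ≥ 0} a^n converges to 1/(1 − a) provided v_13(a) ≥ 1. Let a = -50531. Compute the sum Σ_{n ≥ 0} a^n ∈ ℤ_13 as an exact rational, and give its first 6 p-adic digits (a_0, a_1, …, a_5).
Σ a^n = 1/(1 − a) = 1/50532;  first 6 digits = (1, 0, 0, 3, 11, 12)

v_13(a) = 3 ≥ 1, so the series converges in ℤ_13 to 1/(1 − a) = 1/(1 − (-50531)) = 1/50532. Expand this rational in ℤ_13: compute digits iteratively via d_i = x_i mod 13, x_{i+1} = (x_i − d_i)/13. The first 6 digits are (1, 0, 0, 3, 11, 12).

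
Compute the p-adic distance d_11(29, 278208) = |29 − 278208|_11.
d_11(29, 278208) = 1/14641

Step 1 — x − y = 29 − 278208 = -278179. Step 2 — v_11(-278179) = 4 (factor: -278179 = −(11^4 · 19); the sign does not affect v_p). Step 3 — |x − y|_11 = 11^{-4} = 1/14641.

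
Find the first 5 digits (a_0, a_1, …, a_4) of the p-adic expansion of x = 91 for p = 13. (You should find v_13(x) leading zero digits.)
(a_0, …, a_4) = (0, 7, 0, 0, 0)

v_13(91) = 1, so a_0 = ... = a_0 = 0. Factor out: x = 13^1 · u with u = 7 a unit in ℤ_13. Expand u iteratively via a_{v+i} = u_i mod 13, u_{i+1} = (u_i − a_{v+i})/13:
  u_0 = 7;  a_1 = 7;  u_1 = (u_0 − 7)/13 = 0
  u_1 = 0;  a_2 = 0;  u_2 = (u_1 − 0)/13 = 0
  u_2 = 0;  a_3 = 0;  u_3 = (u_2 − 0)/13 = 0
  u_3 = 0;  a_4 = 0;  u_4 = (u_3 − 0)/13 = 0
Digits: (0, 7, 0, 0, 0).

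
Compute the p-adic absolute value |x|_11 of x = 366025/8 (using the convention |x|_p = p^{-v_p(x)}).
|366025/8|_11 = 1/14641

Step 1 — compute v_11(x) by factoring powers of 11 out of the numerator and denominator: v_11(366025/8) = 4. Step 2 — apply |x|_p = p^{-v_p(x)} = 11^{-4} = 1/14641.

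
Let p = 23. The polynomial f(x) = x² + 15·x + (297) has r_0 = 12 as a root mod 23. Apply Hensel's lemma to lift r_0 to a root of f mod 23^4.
r_3 = 106203 (mod 279841)

Hensel: r_{i+1} = r_i − f(r_i)·(f′(r_i))^{-1} mod 23^{i+2}, f′(x) = 2x + 15. Iterate:
  r_0 = 12 (mod 23)
  r_1 = 403 (mod 529)
  r_2 = 8867 (mod 12167)
  r_3 = 106203 (mod 279841)
Final: r = 106203 satisfies f(r) ≡ 0 mod 23^4.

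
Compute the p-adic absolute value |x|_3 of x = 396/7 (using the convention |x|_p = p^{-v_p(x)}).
|396/7|_3 = 1/9

Step 1 — compute v_3(x) by factoring powers of 3 out of the numerator and denominator: v_3(396/7) = 2. Step 2 — apply |x|_p = p^{-v_p(x)} = 3^{-2} = 1/9.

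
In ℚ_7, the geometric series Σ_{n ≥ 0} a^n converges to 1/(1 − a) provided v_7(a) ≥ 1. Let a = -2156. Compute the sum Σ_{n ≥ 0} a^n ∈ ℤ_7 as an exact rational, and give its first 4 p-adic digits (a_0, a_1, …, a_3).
Σ a^n = 1/(1 − a) = 1/2157;  first 4 digits = (1, 0, 5, 0)

v_7(a) = 2 ≥ 1, so the series converges in ℤ_7 to 1/(1 − a) = 1/(1 − (-2156)) = 1/2157. Expand this rational in ℤ_7: compute digits iteratively via d_i = x_i mod 7, x_{i+1} = (x_i − d_i)/7. The first 4 digits are (1, 0, 5, 0).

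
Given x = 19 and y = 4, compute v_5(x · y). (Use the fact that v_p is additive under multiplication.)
v_5(76) = 0

v_p(x) = 0 (factor: 19 = 5^0 · 19); v_p(y) = 0 (factor: 4 = 5^0 · 4). Additivity: v_p(xy) = v_p(x) + v_p(y) = 0 + 0 = 0. (Direct check: xy = 76 = 5^0 · (76).)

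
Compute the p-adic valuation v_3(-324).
v_3(-324) = 4

v_3(n) is the largest exponent k such that 3^k divides n. Factor out: -324 = -3^4 · 4. (Sign doesn't affect v_p.) So v_3(-324) = 4.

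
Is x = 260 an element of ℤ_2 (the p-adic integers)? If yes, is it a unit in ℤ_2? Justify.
x ∈ ℤ_2 but not a unit; v_2(x) = 2 > 0

ℤ_2 = {x ∈ ℚ_2 : v_2(x) ≥ 0} and ℤ_2^× = {x ∈ ℤ_2 : v_2(x) = 0}. Here v_2(260) = v_2(num) − v_2(den) = 2; compare against these criteria.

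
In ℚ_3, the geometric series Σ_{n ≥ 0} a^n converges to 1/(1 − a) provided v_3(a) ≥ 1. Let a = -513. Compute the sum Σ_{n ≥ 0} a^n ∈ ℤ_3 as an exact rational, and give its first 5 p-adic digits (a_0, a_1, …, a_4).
Σ a^n = 1/(1 − a) = 1/514;  first 5 digits = (1, 0, 0, 2, 2)

v_3(a) = 3 ≥ 1, so the series converges in ℤ_3 to 1/(1 − a) = 1/(1 − (-513)) = 1/514. Expand this rational in ℤ_3: compute digits iteratively via d_i = x_i mod 3, x_{i+1} = (x_i − d_i)/3. The first 5 digits are (1, 0, 0, 2, 2).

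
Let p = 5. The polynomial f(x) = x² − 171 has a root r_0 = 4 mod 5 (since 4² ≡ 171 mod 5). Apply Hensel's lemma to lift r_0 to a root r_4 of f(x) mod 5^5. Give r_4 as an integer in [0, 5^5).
r_4 = 2714 (mod 3125)

Hensel's recurrence: r_{i+1} = r_i − f(r_i)·(f′(r_i))^{-1} mod 5^{i+2}, with f′(x) = 2x. Iterate:
  r_0 = 4 (mod 5)
  r_1 = 14 (mod 25)
  r_2 = 89 (mod 125)
  r_3 = 214 (mod 625)
  r_4 = 2714 (mod 3125)
Final: r_4 = 2714, and one checks f(r_4) ≡ 0 mod 5^5.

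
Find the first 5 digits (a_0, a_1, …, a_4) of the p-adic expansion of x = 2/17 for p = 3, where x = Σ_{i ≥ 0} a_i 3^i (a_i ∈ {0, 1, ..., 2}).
(a_0, …, a_4) = (1, 2, 1, 1, 0)

v_3(2/17) = 0 (numerator and denominator both coprime to 3), so x ∈ ℤ_3^×. Compute digits iteratively via a_i = x_i mod 3, x_{i+1} = (x_i − a_i)/3, with x_0 = x:
  x_0 = 2/17;  a_0 = 1;  x_1 = (x_0 − 1)/3 = -5/17
  x_1 = -5/17;  a_1 = 2;  x_2 = (x_1 − 2)/3 = -13/17
  x_2 = -13/17;  a_2 = 1;  x_3 = (x_2 − 1)/3 = -10/17
  x_3 = -10/17;  a_3 = 1;  x_4 = (x_3 − 1)/3 = -9/17
  x_4 = -9/17;  a_4 = 0;  x_5 = (x_4 − 0)/3 = -3/17
Digits: (1, 2, 1, 1, 0).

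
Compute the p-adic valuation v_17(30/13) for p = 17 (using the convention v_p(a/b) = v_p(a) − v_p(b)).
v_17(30/13) = 0

Factor powers of 17 from the numerator and denominator of the reduced fraction: 30 = 17^0 · 30 and 13 = 17^0 · 13. Apply v_p(a/b) = v_p(a) − v_p(b): v_17(30/13) = 0 − 0 = 0.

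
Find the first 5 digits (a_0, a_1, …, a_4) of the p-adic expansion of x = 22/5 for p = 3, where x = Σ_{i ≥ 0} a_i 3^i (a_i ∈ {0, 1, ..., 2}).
(a_0, …, a_4) = (2, 2, 2, 1, 0)

v_3(22/5) = 0 (numerator and denominator both coprime to 3), so x ∈ ℤ_3^×. Compute digits iteratively via a_i = x_i mod 3, x_{i+1} = (x_i − a_i)/3, with x_0 = x:
  x_0 = 22/5;  a_0 = 2;  x_1 = (x_0 − 2)/3 = 4/5
  x_1 = 4/5;  a_1 = 2;  x_2 = (x_1 − 2)/3 = -2/5
  x_2 = -2/5;  a_2 = 2;  x_3 = (x_2 − 2)/3 = -4/5
  x_3 = -4/5;  a_3 = 1;  x_4 = (x_3 − 1)/3 = -3/5
  x_4 = -3/5;  a_4 = 0;  x_5 = (x_4 − 0)/3 = -1/5
Digits: (2, 2, 2, 1, 0).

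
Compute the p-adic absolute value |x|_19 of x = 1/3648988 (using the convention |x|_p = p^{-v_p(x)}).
|1/3648988|_19 = 130321

Step 1 — compute v_19(x) by factoring powers of 19 out of the numerator and denominator: v_19(1/3648988) = -4. Step 2 — apply |x|_p = p^{-v_p(x)} = 19^{4} = 130321.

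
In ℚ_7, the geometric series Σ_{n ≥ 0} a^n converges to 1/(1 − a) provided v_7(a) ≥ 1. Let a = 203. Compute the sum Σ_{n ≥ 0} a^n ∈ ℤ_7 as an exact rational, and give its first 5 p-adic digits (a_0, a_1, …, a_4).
Σ a^n = 1/(1 − a) = -1/202;  first 5 digits = (1, 1, 5, 2, 2)

v_7(a) = 1 ≥ 1, so the series converges in ℤ_7 to 1/(1 − a) = 1/(1 − 203) = -1/202. Expand this rational in ℤ_7: compute digits iteratively via d_i = x_i mod 7, x_{i+1} = (x_i − d_i)/7. The first 5 digits are (1, 1, 5, 2, 2).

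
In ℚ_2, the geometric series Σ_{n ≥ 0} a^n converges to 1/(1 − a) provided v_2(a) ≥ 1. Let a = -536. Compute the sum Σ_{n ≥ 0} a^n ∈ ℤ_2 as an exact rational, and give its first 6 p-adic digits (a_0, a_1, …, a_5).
Σ a^n = 1/(1 − a) = 1/537;  first 6 digits = (1, 0, 0, 1, 0, 1)

v_2(a) = 3 ≥ 1, so the series converges in ℤ_2 to 1/(1 − a) = 1/(1 − (-536)) = 1/537. Expand this rational in ℤ_2: compute digits iteratively via d_i = x_i mod 2, x_{i+1} = (x_i − d_i)/2. The first 6 digits are (1, 0, 0, 1, 0, 1).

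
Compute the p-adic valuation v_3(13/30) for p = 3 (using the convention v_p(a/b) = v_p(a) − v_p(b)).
v_3(13/30) = -1

Factor powers of 3 from the numerator and denominator of the reduced fraction: 13 = 3^0 · 13 and 30 = 3^1 · 10. Apply v_p(a/b) = v_p(a) − v_p(b): v_3(13/30) = 0 − 1 = -1.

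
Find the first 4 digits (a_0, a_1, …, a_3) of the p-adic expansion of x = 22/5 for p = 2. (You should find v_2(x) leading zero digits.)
(a_0, …, a_3) = (0, 1, 1, 1)

v_2(22/5) = 1, so a_0 = ... = a_0 = 0. Factor out: x = 2^1 · u with u = 11/5 a unit in ℤ_2. Expand u iteratively via a_{v+i} = u_i mod 2, u_{i+1} = (u_i − a_{v+i})/2:
  u_0 = 11/5;  a_1 = 1;  u_1 = (u_0 − 1)/2 = 3/5
  u_1 = 3/5;  a_2 = 1;  u_2 = (u_1 − 1)/2 = -1/5
  u_2 = -1/5;  a_3 = 1;  u_3 = (u_2 − 1)/2 = -3/5
Digits: (0, 1, 1, 1).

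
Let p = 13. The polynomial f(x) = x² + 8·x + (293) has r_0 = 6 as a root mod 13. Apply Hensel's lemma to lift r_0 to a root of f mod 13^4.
r_3 = 27475 (mod 28561)

Hensel: r_{i+1} = r_i − f(r_i)·(f′(r_i))^{-1} mod 13^{i+2}, f′(x) = 2x + 8. Iterate:
  r_0 = 6 (mod 13)
  r_1 = 97 (mod 169)
  r_2 = 1111 (mod 2197)
  r_3 = 27475 (mod 28561)
Final: r = 27475 satisfies f(r) ≡ 0 mod 13^4.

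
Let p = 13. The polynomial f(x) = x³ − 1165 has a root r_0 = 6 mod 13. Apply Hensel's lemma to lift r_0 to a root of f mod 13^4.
r_3 = 11355 (mod 28561)

Hensel: r_{i+1} = r_i − f(r_i)/f′(r_i) mod 13^{i+2}, where f′(x) = 3x². Iterate:
  r_0 = 6 (mod 13)
  r_1 = 32 (mod 169)
  r_2 = 370 (mod 2197)
  r_3 = 11355 (mod 28561)
Final: r = 11355 with f(r) ≡ 0 mod 13^4.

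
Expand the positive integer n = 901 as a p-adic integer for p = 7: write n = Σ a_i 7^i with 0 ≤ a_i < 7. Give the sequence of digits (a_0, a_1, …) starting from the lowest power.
(a_0, a_1, …) = (5, 2, 4, 2)

Repeated division by 7 gives the digits low-to-high: 901 = 5 + 2·7^1 + 4·7^2 + 2·7^3. Digit sequence: (5, 2, 4, 2).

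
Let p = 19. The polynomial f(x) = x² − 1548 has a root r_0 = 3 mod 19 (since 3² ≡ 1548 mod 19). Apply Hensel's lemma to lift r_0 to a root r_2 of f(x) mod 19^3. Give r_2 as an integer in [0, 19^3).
r_2 = 440 (mod 6859)

Hensel's recurrence: r_{i+1} = r_i − f(r_i)·(f′(r_i))^{-1} mod 19^{i+2}, with f′(x) = 2x. Iterate:
  r_0 = 3 (mod 19)
  r_1 = 79 (mod 361)
  r_2 = 440 (mod 6859)
Final: r_2 = 440, and one checks f(r_2) ≡ 0 mod 19^3.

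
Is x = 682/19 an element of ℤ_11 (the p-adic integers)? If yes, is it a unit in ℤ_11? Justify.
x ∈ ℤ_11 but not a unit; v_11(x) = 1 > 0

ℤ_11 = {x ∈ ℚ_11 : v_11(x) ≥ 0} and ℤ_11^× = {x ∈ ℤ_11 : v_11(x) = 0}. Here v_11(682/19) = v_11(num) − v_11(den) = 1; compare against these criteria.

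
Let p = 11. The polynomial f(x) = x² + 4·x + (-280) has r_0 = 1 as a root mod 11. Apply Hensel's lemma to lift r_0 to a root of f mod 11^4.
r_3 = 8416 (mod 14641)

Hensel: r_{i+1} = r_i − f(r_i)·(f′(r_i))^{-1} mod 11^{i+2}, f′(x) = 2x + 4. Iterate:
  r_0 = 1 (mod 11)
  r_1 = 67 (mod 121)
  r_2 = 430 (mod 1331)
  r_3 = 8416 (mod 14641)
Final: r = 8416 satisfies f(r) ≡ 0 mod 11^4.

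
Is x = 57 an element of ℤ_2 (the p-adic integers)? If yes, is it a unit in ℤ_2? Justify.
x ∈ ℤ_2^× (unit); v_2(x) = 0

ℤ_2 = {x ∈ ℚ_2 : v_2(x) ≥ 0} and ℤ_2^× = {x ∈ ℤ_2 : v_2(x) = 0}. Here v_2(57) = v_2(num) − v_2(den) = 0; compare against these criteria.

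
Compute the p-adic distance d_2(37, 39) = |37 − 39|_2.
d_2(37, 39) = 1/2

Step 1 — x − y = 37 − 39 = -2. Step 2 — v_2(-2) = 1 (factor: -2 = −(2^1 · 1); the sign does not affect v_p). Step 3 — |x − y|_2 = 2^{-1} = 1/2.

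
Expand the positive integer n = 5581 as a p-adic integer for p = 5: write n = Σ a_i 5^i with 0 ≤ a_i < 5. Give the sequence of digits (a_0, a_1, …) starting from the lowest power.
(a_0, a_1, …) = (1, 1, 3, 4, 3, 1)

Repeated division by 5 gives the digits low-to-high: 5581 = 1 + 1·5^1 + 3·5^2 + 4·5^3 + 3·5^4 + 1·5^5. Digit sequence: (1, 1, 3, 4, 3, 1).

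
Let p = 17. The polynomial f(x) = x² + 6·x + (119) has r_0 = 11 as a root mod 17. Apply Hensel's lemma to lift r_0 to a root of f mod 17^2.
r_1 = 62 (mod 289)

Hensel: r_{i+1} = r_i − f(r_i)·(f′(r_i))^{-1} mod 17^{i+2}, f′(x) = 2x + 6. Iterate:
  r_0 = 11 (mod 17)
  r_1 = 62 (mod 289)
Final: r = 62 satisfies f(r) ≡ 0 mod 17^2.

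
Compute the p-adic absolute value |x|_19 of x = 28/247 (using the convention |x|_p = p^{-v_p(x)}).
|28/247|_19 = 19

Step 1 — compute v_19(x) by factoring powers of 19 out of the numerator and denominator: v_19(28/247) = -1. Step 2 — apply |x|_p = p^{-v_p(x)} = 19^{1} = 19.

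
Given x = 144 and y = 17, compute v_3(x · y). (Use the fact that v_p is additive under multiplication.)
v_3(2448) = 2

v_p(x) = 2 (factor: 144 = 3^2 · 16); v_p(y) = 0 (factor: 17 = 3^0 · 17). Additivity: v_p(xy) = v_p(x) + v_p(y) = 2 + 0 = 2. (Direct check: xy = 2448 = 3^2 · (272).)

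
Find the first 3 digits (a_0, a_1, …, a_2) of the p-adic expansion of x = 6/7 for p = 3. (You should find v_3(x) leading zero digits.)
(a_0, …, a_2) = (0, 2, 2)

v_3(6/7) = 1, so a_0 = ... = a_0 = 0. Factor out: x = 3^1 · u with u = 2/7 a unit in ℤ_3. Expand u iteratively via a_{v+i} = u_i mod 3, u_{i+1} = (u_i − a_{v+i})/3:
  u_0 = 2/7;  a_1 = 2;  u_1 = (u_0 − 2)/3 = -4/7
  u_1 = -4/7;  a_2 = 2;  u_2 = (u_1 − 2)/3 = -6/7
Digits: (0, 2, 2).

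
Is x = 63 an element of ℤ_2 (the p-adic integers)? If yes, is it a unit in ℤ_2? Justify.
x ∈ ℤ_2^× (unit); v_2(x) = 0

ℤ_2 = {x ∈ ℚ_2 : v_2(x) ≥ 0} and ℤ_2^× = {x ∈ ℤ_2 : v_2(x) = 0}. Here v_2(63) = v_2(num) − v_2(den) = 0; compare against these criteria.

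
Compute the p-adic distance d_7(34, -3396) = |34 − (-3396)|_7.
d_7(34, -3396) = 1/343

Step 1 — x − y = 34 − (-3396) = 3430. Step 2 — v_7(3430) = 3 (factor: 3430 = (7^3 · 10); the sign does not affect v_p). Step 3 — |x − y|_7 = 7^{-3} = 1/343.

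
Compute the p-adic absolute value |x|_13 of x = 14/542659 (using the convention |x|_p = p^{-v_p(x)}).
|14/542659|_13 = 28561

Step 1 — compute v_13(x) by factoring powers of 13 out of the numerator and denominator: v_13(14/542659) = -4. Step 2 — apply |x|_p = p^{-v_p(x)} = 13^{4} = 28561.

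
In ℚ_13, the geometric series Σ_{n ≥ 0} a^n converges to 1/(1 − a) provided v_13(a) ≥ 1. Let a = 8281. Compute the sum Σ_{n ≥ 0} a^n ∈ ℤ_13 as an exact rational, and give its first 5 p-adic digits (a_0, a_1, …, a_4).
Σ a^n = 1/(1 − a) = -1/8280;  first 5 digits = (1, 0, 10, 3, 9)

v_13(a) = 2 ≥ 1, so the series converges in ℤ_13 to 1/(1 − a) = 1/(1 − 8281) = -1/8280. Expand this rational in ℤ_13: compute digits iteratively via d_i = x_i mod 13, x_{i+1} = (x_i − d_i)/13. The first 5 digits are (1, 0, 10, 3, 9).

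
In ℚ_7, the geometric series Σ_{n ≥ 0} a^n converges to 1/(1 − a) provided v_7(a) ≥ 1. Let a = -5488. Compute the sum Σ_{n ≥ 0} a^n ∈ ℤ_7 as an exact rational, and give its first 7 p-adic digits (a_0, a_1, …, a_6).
Σ a^n = 1/(1 − a) = 1/5489;  first 7 digits = (1, 0, 0, 5, 4, 6, 3)

v_7(a) = 3 ≥ 1, so the series converges in ℤ_7 to 1/(1 − a) = 1/(1 − (-5488)) = 1/5489. Expand this rational in ℤ_7: compute digits iteratively via d_i = x_i mod 7, x_{i+1} = (x_i − d_i)/7. The first 7 digits are (1, 0, 0, 5, 4, 6, 3).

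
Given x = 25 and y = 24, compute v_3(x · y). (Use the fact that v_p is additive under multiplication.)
v_3(600) = 1

v_p(x) = 0 (factor: 25 = 3^0 · 25); v_p(y) = 1 (factor: 24 = 3^1 · 8). Additivity: v_p(xy) = v_p(x) + v_p(y) = 0 + 1 = 1. (Direct check: xy = 600 = 3^1 · (200).)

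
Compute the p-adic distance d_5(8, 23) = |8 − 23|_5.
d_5(8, 23) = 1/5

Step 1 — x − y = 8 − 23 = -15. Step 2 — v_5(-15) = 1 (factor: -15 = −(5^1 · 3); the sign does not affect v_p). Step 3 — |x − y|_5 = 5^{-1} = 1/5.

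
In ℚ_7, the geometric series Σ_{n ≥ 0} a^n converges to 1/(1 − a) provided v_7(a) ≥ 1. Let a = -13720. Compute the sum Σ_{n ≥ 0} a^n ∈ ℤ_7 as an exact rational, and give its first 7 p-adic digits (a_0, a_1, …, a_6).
Σ a^n = 1/(1 − a) = 1/13721;  first 7 digits = (1, 0, 0, 2, 1, 6, 3)

v_7(a) = 3 ≥ 1, so the series converges in ℤ_7 to 1/(1 − a) = 1/(1 − (-13720)) = 1/13721. Expand this rational in ℤ_7: compute digits iteratively via d_i = x_i mod 7, x_{i+1} = (x_i − d_i)/7. The first 7 digits are (1, 0, 0, 2, 1, 6, 3).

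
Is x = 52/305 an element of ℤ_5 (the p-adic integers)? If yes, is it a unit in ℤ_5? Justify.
x ∉ ℤ_5 (v_5(x) = -1 < 0)

ℤ_5 = {x ∈ ℚ_5 : v_5(x) ≥ 0} and ℤ_5^× = {x ∈ ℤ_5 : v_5(x) = 0}. Here v_5(52/305) = v_5(num) − v_5(den) = -1; compare against these criteria.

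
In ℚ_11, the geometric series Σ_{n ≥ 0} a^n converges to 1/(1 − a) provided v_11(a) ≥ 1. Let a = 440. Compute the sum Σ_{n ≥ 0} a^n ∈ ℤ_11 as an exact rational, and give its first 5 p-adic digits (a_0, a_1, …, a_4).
Σ a^n = 1/(1 − a) = -1/439;  first 5 digits = (1, 7, 8, 4, 4)

v_11(a) = 1 ≥ 1, so the series converges in ℤ_11 to 1/(1 − a) = 1/(1 − 440) = -1/439. Expand this rational in ℤ_11: compute digits iteratively via d_i = x_i mod 11, x_{i+1} = (x_i − d_i)/11. The first 5 digits are (1, 7, 8, 4, 4).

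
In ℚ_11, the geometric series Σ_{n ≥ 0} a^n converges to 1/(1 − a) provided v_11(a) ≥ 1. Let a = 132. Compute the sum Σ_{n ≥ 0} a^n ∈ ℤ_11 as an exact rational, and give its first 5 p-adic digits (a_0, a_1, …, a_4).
Σ a^n = 1/(1 − a) = -1/131;  first 5 digits = (1, 1, 2, 3, 5)

v_11(a) = 1 ≥ 1, so the series converges in ℤ_11 to 1/(1 − a) = 1/(1 − 132) = -1/131. Expand this rational in ℤ_11: compute digits iteratively via d_i = x_i mod 11, x_{i+1} = (x_i − d_i)/11. The first 5 digits are (1, 1, 2, 3, 5).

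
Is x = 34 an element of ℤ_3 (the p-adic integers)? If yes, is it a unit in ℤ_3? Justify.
x ∈ ℤ_3^× (unit); v_3(x) = 0

ℤ_3 = {x ∈ ℚ_3 : v_3(x) ≥ 0} and ℤ_3^× = {x ∈ ℤ_3 : v_3(x) = 0}. Here v_3(34) = v_3(num) − v_3(den) = 0; compare against these criteria.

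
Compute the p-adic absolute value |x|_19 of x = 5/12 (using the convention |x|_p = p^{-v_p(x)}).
|5/12|_19 = 1

Step 1 — compute v_19(x) by factoring powers of 19 out of the numerator and denominator: v_19(5/12) = 0. Step 2 — apply |x|_p = p^{-v_p(x)} = 19^{0} = 1.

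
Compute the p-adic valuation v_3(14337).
v_3(14337) = 5

v_3(n) is the largest exponent k such that 3^k divides n. Factor out: 14337 = 3^5 · 59. (Sign doesn't affect v_p.) So v_3(14337) = 5.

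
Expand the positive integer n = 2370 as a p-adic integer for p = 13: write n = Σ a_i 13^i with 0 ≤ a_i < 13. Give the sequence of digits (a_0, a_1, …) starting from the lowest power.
(a_0, a_1, …) = (4, 0, 1, 1)

Repeated division by 13 gives the digits low-to-high: 2370 = 4 + 1·13^2 + 1·13^3. Digit sequence: (4, 0, 1, 1).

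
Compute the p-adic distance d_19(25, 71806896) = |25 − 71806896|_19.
d_19(25, 71806896) = 1/2476099

Step 1 — x − y = 25 − 71806896 = -71806871. Step 2 — v_19(-71806871) = 5 (factor: -71806871 = −(19^5 · 29); the sign does not affect v_p). Step 3 — |x − y|_19 = 19^{-5} = 1/2476099.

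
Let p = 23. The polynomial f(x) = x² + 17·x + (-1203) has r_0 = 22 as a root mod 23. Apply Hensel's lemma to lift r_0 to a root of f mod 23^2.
r_1 = 45 (mod 529)

Hensel: r_{i+1} = r_i − f(r_i)·(f′(r_i))^{-1} mod 23^{i+2}, f′(x) = 2x + 17. Iterate:
  r_0 = 22 (mod 23)
  r_1 = 45 (mod 529)
Final: r = 45 satisfies f(r) ≡ 0 mod 23^2.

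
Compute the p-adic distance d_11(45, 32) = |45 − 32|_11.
d_11(45, 32) = 1

Step 1 — x − y = 45 − 32 = 13. Step 2 — v_11(13) = 0 (factor: 13 = (11^0 · 13); the sign does not affect v_p). Step 3 — |x − y|_11 = 11^{0} = 1.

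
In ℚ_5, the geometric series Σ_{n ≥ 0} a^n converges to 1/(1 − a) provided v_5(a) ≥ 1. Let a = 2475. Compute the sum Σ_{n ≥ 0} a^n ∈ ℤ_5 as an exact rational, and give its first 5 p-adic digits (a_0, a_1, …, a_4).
Σ a^n = 1/(1 − a) = -1/2474;  first 5 digits = (1, 0, 4, 4, 4)

v_5(a) = 2 ≥ 1, so the series converges in ℤ_5 to 1/(1 − a) = 1/(1 − 2475) = -1/2474. Expand this rational in ℤ_5: compute digits iteratively via d_i = x_i mod 5, x_{i+1} = (x_i − d_i)/5. The first 5 digits are (1, 0, 4, 4, 4).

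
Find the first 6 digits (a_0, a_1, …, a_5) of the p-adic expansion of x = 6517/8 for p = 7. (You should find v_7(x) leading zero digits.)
(a_0, …, a_5) = (0, 0, 0, 5, 4, 2)

v_7(6517/8) = 3, so a_0 = ... = a_2 = 0. Factor out: x = 7^3 · u with u = 19/8 a unit in ℤ_7. Expand u iteratively via a_{v+i} = u_i mod 7, u_{i+1} = (u_i − a_{v+i})/7:
  u_0 = 19/8;  a_3 = 5;  u_1 = (u_0 − 5)/7 = -3/8
  u_1 = -3/8;  a_4 = 4;  u_2 = (u_1 − 4)/7 = -5/8
  u_2 = -5/8;  a_5 = 2;  u_3 = (u_2 − 2)/7 = -3/8
Digits: (0, 0, 0, 5, 4, 2).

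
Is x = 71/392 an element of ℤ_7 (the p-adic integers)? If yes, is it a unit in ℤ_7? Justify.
x ∉ ℤ_7 (v_7(x) = -2 < 0)

ℤ_7 = {x ∈ ℚ_7 : v_7(x) ≥ 0} and ℤ_7^× = {x ∈ ℤ_7 : v_7(x) = 0}. Here v_7(71/392) = v_7(num) − v_7(den) = -2; compare against these criteria.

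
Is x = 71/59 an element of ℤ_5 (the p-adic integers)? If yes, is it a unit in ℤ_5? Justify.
x ∈ ℤ_5^× (unit); v_5(x) = 0

ℤ_5 = {x ∈ ℚ_5 : v_5(x) ≥ 0} and ℤ_5^× = {x ∈ ℤ_5 : v_5(x) = 0}. Here v_5(71/59) = v_5(num) − v_5(den) = 0; compare against these criteria.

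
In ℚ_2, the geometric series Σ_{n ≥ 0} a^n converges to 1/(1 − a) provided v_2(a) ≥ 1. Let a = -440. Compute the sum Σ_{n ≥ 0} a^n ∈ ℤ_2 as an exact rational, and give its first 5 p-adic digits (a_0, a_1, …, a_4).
Σ a^n = 1/(1 − a) = 1/441;  first 5 digits = (1, 0, 0, 1, 0)

v_2(a) = 3 ≥ 1, so the series converges in ℤ_2 to 1/(1 − a) = 1/(1 − (-440)) = 1/441. Expand this rational in ℤ_2: compute digits iteratively via d_i = x_i mod 2, x_{i+1} = (x_i − d_i)/2. The first 5 digits are (1, 0, 0, 1, 0).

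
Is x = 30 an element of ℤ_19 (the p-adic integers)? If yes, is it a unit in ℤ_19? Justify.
x ∈ ℤ_19^× (unit); v_19(x) = 0

ℤ_19 = {x ∈ ℚ_19 : v_19(x) ≥ 0} and ℤ_19^× = {x ∈ ℤ_19 : v_19(x) = 0}. Here v_19(30) = v_19(num) − v_19(den) = 0; compare against these criteria.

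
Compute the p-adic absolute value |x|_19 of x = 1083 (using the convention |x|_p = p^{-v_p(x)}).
|1083|_19 = 1/361

Step 1 — compute v_19(x) by factoring powers of 19 out of the numerator and denominator: v_19(1083) = 2. Step 2 — apply |x|_p = p^{-v_p(x)} = 19^{-2} = 1/361.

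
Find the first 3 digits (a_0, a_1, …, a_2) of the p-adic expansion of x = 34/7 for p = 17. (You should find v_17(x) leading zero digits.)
(a_0, …, a_2) = (0, 10, 14)

v_17(34/7) = 1, so a_0 = ... = a_0 = 0. Factor out: x = 17^1 · u with u = 2/7 a unit in ℤ_17. Expand u iteratively via a_{v+i} = u_i mod 17, u_{i+1} = (u_i − a_{v+i})/17:
  u_0 = 2/7;  a_1 = 10;  u_1 = (u_0 − 10)/17 = -4/7
  u_1 = -4/7;  a_2 = 14;  u_2 = (u_1 − 14)/17 = -6/7
Digits: (0, 10, 14).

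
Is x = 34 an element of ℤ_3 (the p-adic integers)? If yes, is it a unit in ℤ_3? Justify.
x ∈ ℤ_3^× (unit); v_3(x) = 0

ℤ_3 = {x ∈ ℚ_3 : v_3(x) ≥ 0} and ℤ_3^× = {x ∈ ℤ_3 : v_3(x) = 0}. Here v_3(34) = v_3(num) − v_3(den) = 0; compare against these criteria.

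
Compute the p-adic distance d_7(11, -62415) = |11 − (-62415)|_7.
d_7(11, -62415) = 1/2401

Step 1 — x − y = 11 − (-62415) = 62426. Step 2 — v_7(62426) = 4 (factor: 62426 = (7^4 · 26); the sign does not affect v_p). Step 3 — |x − y|_7 = 7^{-4} = 1/2401.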